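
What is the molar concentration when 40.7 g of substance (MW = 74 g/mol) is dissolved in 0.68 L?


C = (mass / MW) / volume
C = (40.7 / 74) / 0.68
C = 0.8088 M

0.8088 M


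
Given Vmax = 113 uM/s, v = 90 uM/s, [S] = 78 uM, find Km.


Km = [S] * (Vmax - v) / v
Km = 78 * (113 - 90) / 90
Km = 19.9333 uM

19.9333 uM


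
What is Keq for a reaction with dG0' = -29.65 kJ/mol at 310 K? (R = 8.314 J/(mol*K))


Keq = exp(-dG0 * 1000 / (R * T))
Keq = exp(-(-29.65) * 1000 / (8.314 * 310))
Keq = 99122.2175

99122.2175


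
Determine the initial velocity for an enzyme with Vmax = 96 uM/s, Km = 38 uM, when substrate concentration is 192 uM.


v = Vmax * [S] / (Km + [S])
v = 96 * 192 / (38 + 192)
v = 80.1391 uM/s

80.1391 uM/s


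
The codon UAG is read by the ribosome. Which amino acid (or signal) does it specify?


Standard genetic code lookup.
Codon UAG -> Stop

Stop


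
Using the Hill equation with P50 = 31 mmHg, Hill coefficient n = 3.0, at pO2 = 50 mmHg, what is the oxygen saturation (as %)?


Y = pO2^n / (P50^n + pO2^n)
Y = 50^3.0 / (31^3.0 + 50^3.0)
Y = 80.75%

80.75%


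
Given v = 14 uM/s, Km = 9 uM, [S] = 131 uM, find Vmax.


Vmax = v * (Km + [S]) / [S]
Vmax = 14 * (9 + 131) / 131
Vmax = 14.9618 uM/s

14.9618 uM/s


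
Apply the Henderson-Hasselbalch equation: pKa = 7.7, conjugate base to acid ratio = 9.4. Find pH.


pH = pKa + log10([A-]/[HA])
pH = 7.7 + log10(9.4)
pH = 8.6731

8.6731


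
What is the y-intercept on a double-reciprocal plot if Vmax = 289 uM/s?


y-intercept = 1/Vmax
= 1/289
= 0.0035 s/uM

0.0035 s/uM


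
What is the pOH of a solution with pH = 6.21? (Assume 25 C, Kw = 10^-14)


pOH = 14 - pH
pOH = 14 - 6.21
pOH = 7.79

7.79


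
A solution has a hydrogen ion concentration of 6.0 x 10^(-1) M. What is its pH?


pH = -log10([H+])
pH = -log10(6.0 x 10^(-1))
pH = 0.2218

0.2218


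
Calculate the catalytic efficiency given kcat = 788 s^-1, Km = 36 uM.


Catalytic efficiency = kcat / Km
= 788 / 36
= 21.8889 uM^-1*s^-1

21.8889 uM^-1*s^-1


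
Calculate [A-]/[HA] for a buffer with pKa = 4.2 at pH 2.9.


[A-]/[HA] = 10^(pH - pKa)
= 10^(2.9 - 4.2)
= 0.0501

0.0501


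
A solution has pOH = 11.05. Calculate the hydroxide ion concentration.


[OH-] = 10^(-pOH)
[OH-] = 10^(-11.05)
[OH-] = 8.913e-12 M

8.913e-12 M


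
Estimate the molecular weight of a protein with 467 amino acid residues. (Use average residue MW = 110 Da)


MW = n_residues * 110 Da
MW = 467 * 110
MW = 51370 Da

51370 Da


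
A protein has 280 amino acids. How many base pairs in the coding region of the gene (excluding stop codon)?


Each amino acid = 1 codon = 3 bp
bp = 280 * 3 = 840 bp

840 bp


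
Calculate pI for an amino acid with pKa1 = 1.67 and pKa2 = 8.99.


pI = (pKa1 + pKa2) / 2
pI = (1.67 + 8.99) / 2
pI = 5.33

5.33


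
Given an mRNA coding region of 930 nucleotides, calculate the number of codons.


codons = nucleotides / 3
codons = 930 / 3 = 310

310


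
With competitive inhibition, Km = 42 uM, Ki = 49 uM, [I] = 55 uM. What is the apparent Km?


Km_app = Km * (1 + [I]/Ki)
Km_app = 42 * (1 + 55/49)
Km_app = 89.1429 uM

89.1429 uM


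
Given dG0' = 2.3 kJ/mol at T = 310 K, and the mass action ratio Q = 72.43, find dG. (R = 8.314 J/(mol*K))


dG = dG0' + RT * ln(Q) / 1000
dG = 2.3 + 8.314 * 310 * ln(72.43) / 1000
dG = 13.3378 kJ/mol

13.3378 kJ/mol


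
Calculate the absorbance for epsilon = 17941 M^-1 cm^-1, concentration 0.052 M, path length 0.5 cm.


A = epsilon * c * l
A = 17941 * 0.052 * 0.5
A = 466.466

466.466


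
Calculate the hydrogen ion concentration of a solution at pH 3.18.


[H+] = 10^(-pH)
[H+] = 10^(-3.18)
[H+] = 6.607e-04 M

6.607e-04 M


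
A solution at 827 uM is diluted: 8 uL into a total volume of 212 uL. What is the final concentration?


C2 = C1 * V1 / V2
C2 = 827 * 8 / 212
C2 = 31.2075 uM

31.2075 uM


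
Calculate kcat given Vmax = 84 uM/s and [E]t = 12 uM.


kcat = Vmax / [E]t
kcat = 84 / 12
kcat = 7.0 s^-1

7.0 s^-1


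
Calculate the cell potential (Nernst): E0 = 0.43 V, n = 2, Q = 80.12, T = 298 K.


E = E0 - (RT/nF) * ln(Q)
E = 0.43 - (8.314 * 298 / (2 * 96485)) * ln(80.12)
E = 0.3737 V

0.3737 V


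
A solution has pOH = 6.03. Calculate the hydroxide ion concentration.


[OH-] = 10^(-pOH)
[OH-] = 10^(-6.03)
[OH-] = 9.333e-07 M

9.333e-07 M


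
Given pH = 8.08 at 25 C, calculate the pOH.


pOH = 14 - pH
pOH = 14 - 8.08
pOH = 5.92

5.92


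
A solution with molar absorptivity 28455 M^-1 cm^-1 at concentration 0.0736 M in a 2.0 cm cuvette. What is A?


A = epsilon * c * l
A = 28455 * 0.0736 * 2.0
A = 4188.576

4188.576


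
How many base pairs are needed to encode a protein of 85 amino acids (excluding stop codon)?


Each amino acid = 1 codon = 3 bp
bp = 85 * 3 = 255 bp

255 bp


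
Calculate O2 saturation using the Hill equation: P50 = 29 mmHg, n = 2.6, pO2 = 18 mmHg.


Y = pO2^n / (P50^n + pO2^n)
Y = 18^2.6 / (29^2.6 + 18^2.6)
Y = 22.44%

22.44%


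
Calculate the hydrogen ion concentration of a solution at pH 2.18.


[H+] = 10^(-pH)
[H+] = 10^(-2.18)
[H+] = 0.0066 M

0.0066 M


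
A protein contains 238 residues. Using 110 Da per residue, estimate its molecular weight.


MW = n_residues * 110 Da
MW = 238 * 110
MW = 26180 Da

26180 Da


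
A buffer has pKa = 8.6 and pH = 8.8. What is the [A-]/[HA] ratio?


[A-]/[HA] = 10^(pH - pKa)
= 10^(8.8 - 8.6)
= 1.5849

1.5849


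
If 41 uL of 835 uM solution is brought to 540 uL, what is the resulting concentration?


C2 = C1 * V1 / V2
C2 = 835 * 41 / 540
C2 = 63.3981 uM

63.3981 uM


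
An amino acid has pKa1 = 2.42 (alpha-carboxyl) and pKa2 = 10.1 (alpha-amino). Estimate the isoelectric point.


pI = (pKa1 + pKa2) / 2
pI = (2.42 + 10.1) / 2
pI = 6.26

6.26


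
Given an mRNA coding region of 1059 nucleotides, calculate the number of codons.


codons = nucleotides / 3
codons = 1059 / 3 = 353

353


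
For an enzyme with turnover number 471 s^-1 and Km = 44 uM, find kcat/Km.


Catalytic efficiency = kcat / Km
= 471 / 44
= 10.7045 uM^-1*s^-1

10.7045 uM^-1*s^-1


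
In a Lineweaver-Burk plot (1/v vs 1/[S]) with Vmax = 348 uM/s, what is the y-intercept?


y-intercept = 1/Vmax
= 1/348
= 0.0029 s/uM

0.0029 s/uM


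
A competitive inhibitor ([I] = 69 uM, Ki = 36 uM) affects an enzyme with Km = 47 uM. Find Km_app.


Km_app = Km * (1 + [I]/Ki)
Km_app = 47 * (1 + 69/36)
Km_app = 137.0833 uM

137.0833 uM


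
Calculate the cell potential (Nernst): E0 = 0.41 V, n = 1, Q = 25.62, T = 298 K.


E = E0 - (RT/nF) * ln(Q)
E = 0.41 - (8.314 * 298 / (1 * 96485)) * ln(25.62)
E = 0.3267 V

0.3267 V


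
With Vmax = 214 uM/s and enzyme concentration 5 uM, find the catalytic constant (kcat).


kcat = Vmax / [E]t
kcat = 214 / 5
kcat = 42.8 s^-1

42.8 s^-1


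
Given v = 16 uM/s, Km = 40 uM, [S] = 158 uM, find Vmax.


Vmax = v * (Km + [S]) / [S]
Vmax = 16 * (40 + 158) / 158
Vmax = 20.0506 uM/s

20.0506 uM/s


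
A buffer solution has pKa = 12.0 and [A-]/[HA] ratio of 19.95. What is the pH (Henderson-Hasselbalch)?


pH = pKa + log10([A-]/[HA])
pH = 12.0 + log10(19.95)
pH = 13.2999

13.2999


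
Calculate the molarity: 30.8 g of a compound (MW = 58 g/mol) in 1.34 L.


C = (mass / MW) / volume
C = (30.8 / 58) / 1.34
C = 0.3963 M

0.3963 M


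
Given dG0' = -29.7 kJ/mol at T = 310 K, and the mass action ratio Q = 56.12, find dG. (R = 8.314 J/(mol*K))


dG = dG0' + RT * ln(Q) / 1000
dG = -29.7 + 8.314 * 310 * ln(56.12) / 1000
dG = -19.3198 kJ/mol

-19.3198 kJ/mol


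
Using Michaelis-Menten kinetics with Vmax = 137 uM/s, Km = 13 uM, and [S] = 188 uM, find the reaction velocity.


v = Vmax * [S] / (Km + [S])
v = 137 * 188 / (13 + 188)
v = 128.1393 uM/s

128.1393 uM/s


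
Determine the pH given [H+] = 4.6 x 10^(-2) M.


pH = -log10([H+])
pH = -log10(4.6 x 10^(-2))
pH = 1.3372

1.3372


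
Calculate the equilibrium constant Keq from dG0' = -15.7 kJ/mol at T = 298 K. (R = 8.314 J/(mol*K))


Keq = exp(-dG0 * 1000 / (R * T))
Keq = exp(-(-15.7) * 1000 / (8.314 * 298))
Keq = 565.0132

565.0132


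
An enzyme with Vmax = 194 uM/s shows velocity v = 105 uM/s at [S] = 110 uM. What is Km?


Km = [S] * (Vmax - v) / v
Km = 110 * (194 - 105) / 105
Km = 93.2381 uM

93.2381 uM


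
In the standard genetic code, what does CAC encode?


Standard genetic code lookup.
Codon CAC -> His

His


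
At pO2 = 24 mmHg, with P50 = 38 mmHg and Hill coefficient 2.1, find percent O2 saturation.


Y = pO2^n / (P50^n + pO2^n)
Y = 24^2.1 / (38^2.1 + 24^2.1)
Y = 27.59%

27.59%


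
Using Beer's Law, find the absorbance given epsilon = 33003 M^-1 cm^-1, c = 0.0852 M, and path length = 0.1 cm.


A = epsilon * c * l
A = 33003 * 0.0852 * 0.1
A = 281.1856

281.1856


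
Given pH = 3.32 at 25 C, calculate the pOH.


pOH = 14 - pH
pOH = 14 - 3.32
pOH = 10.68

10.68


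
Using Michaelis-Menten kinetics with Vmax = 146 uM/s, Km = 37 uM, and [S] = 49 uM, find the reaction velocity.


v = Vmax * [S] / (Km + [S])
v = 146 * 49 / (37 + 49)
v = 83.186 uM/s

83.186 uM/s


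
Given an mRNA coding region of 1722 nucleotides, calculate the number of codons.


codons = nucleotides / 3
codons = 1722 / 3 = 574

574


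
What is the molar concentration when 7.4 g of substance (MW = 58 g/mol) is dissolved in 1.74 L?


C = (mass / MW) / volume
C = (7.4 / 58) / 1.74
C = 0.0733 M

0.0733 M


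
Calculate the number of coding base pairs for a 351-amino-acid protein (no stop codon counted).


Each amino acid = 1 codon = 3 bp
bp = 351 * 3 = 1053 bp

1053 bp


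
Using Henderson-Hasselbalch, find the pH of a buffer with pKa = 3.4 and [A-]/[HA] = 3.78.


pH = pKa + log10([A-]/[HA])
pH = 3.4 + log10(3.78)
pH = 3.9775

3.9775


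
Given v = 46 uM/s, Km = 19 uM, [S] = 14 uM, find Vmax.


Vmax = v * (Km + [S]) / [S]
Vmax = 46 * (19 + 14) / 14
Vmax = 108.4286 uM/s

108.4286 uM/s


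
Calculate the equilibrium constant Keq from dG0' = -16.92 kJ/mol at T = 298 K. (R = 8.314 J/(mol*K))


Keq = exp(-dG0 * 1000 / (R * T))
Keq = exp(-(-16.92) * 1000 / (8.314 * 298))
Keq = 924.5126

924.5126


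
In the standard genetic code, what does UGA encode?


Standard genetic code lookup.
Codon UGA -> Stop

Stop


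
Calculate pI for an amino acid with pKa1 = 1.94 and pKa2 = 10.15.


pI = (pKa1 + pKa2) / 2
pI = (1.94 + 10.15) / 2
pI = 6.045

6.045


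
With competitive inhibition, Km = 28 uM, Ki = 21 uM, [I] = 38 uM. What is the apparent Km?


Km_app = Km * (1 + [I]/Ki)
Km_app = 28 * (1 + 38/21)
Km_app = 78.6667 uM

78.6667 uM


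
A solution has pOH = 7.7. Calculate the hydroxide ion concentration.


[OH-] = 10^(-pOH)
[OH-] = 10^(-7.7)
[OH-] = 1.995e-08 M

1.995e-08 M


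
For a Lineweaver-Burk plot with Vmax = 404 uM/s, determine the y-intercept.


y-intercept = 1/Vmax
= 1/404
= 0.0025 s/uM

0.0025 s/uM


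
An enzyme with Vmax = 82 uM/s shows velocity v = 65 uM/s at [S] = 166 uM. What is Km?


Km = [S] * (Vmax - v) / v
Km = 166 * (82 - 65) / 65
Km = 43.4154 uM

43.4154 uM


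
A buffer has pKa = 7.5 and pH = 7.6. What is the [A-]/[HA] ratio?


[A-]/[HA] = 10^(pH - pKa)
= 10^(7.6 - 7.5)
= 1.2589

1.2589


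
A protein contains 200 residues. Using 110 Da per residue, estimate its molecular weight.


MW = n_residues * 110 Da
MW = 200 * 110
MW = 22000 Da

22000 Da


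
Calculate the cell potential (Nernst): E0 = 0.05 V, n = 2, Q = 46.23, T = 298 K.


E = E0 - (RT/nF) * ln(Q)
E = 0.05 - (8.314 * 298 / (2 * 96485)) * ln(46.23)
E = 7.794e-04 V

7.794e-04 V


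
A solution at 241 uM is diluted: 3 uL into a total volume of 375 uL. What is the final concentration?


C2 = C1 * V1 / V2
C2 = 241 * 3 / 375
C2 = 1.928 uM

1.928 uM


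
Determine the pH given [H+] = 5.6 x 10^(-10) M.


pH = -log10([H+])
pH = -log10(5.6 x 10^(-10))
pH = 9.2518

9.2518


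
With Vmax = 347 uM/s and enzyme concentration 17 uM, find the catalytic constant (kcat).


kcat = Vmax / [E]t
kcat = 347 / 17
kcat = 20.4118 s^-1

20.4118 s^-1


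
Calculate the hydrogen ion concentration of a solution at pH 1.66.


[H+] = 10^(-pH)
[H+] = 10^(-1.66)
[H+] = 0.0219 M

0.0219 M


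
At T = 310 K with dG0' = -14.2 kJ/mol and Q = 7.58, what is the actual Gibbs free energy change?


dG = dG0' + RT * ln(Q) / 1000
dG = -14.2 + 8.314 * 310 * ln(7.58) / 1000
dG = -8.9796 kJ/mol

-8.9796 kJ/mol


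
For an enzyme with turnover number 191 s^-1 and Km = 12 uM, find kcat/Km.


Catalytic efficiency = kcat / Km
= 191 / 12
= 15.9167 uM^-1*s^-1

15.9167 uM^-1*s^-1


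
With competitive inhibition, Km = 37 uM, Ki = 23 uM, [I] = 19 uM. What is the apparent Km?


Km_app = Km * (1 + [I]/Ki)
Km_app = 37 * (1 + 19/23)
Km_app = 67.5652 uM

67.5652 uM


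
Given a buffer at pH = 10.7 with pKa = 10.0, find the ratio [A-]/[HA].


[A-]/[HA] = 10^(pH - pKa)
= 10^(10.7 - 10.0)
= 5.0119

5.0119


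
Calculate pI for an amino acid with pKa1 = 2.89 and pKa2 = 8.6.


pI = (pKa1 + pKa2) / 2
pI = (2.89 + 8.6) / 2
pI = 5.745

5.745


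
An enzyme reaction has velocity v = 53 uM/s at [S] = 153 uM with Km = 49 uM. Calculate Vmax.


Vmax = v * (Km + [S]) / [S]
Vmax = 53 * (49 + 153) / 153
Vmax = 69.9739 uM/s

69.9739 uM/s


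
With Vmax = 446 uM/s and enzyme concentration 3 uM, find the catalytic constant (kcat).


kcat = Vmax / [E]t
kcat = 446 / 3
kcat = 148.6667 s^-1

148.6667 s^-1


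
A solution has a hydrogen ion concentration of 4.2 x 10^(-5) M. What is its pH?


pH = -log10([H+])
pH = -log10(4.2 x 10^(-5))
pH = 4.3768

4.3768


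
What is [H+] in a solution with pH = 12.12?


[H+] = 10^(-pH)
[H+] = 10^(-12.12)
[H+] = 7.586e-13 M

7.586e-13 M


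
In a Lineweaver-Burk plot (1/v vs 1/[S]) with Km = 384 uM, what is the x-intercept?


x-intercept = -1/Km
= -1/384
= -0.0026 1/uM

-0.0026 1/uM


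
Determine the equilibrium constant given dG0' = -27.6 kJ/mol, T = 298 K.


Keq = exp(-dG0 * 1000 / (R * T))
Keq = exp(-(-27.6) * 1000 / (8.314 * 298))
Keq = 68867.429

68867.429


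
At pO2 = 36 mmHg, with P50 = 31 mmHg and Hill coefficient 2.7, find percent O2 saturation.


Y = pO2^n / (P50^n + pO2^n)
Y = 36^2.7 / (31^2.7 + 36^2.7)
Y = 59.96%

59.96%


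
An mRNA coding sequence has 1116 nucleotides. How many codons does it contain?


codons = nucleotides / 3
codons = 1116 / 3 = 372

372


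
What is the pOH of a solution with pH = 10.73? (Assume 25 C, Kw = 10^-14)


pOH = 14 - pH
pOH = 14 - 10.73
pOH = 3.27

3.27


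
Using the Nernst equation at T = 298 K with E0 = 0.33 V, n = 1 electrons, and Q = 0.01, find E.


E = E0 - (RT/nF) * ln(Q)
E = 0.33 - (8.314 * 298 / (1 * 96485)) * ln(0.01)
E = 0.4483 V

0.4483 V


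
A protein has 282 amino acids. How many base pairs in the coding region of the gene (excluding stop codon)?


Each amino acid = 1 codon = 3 bp
bp = 282 * 3 = 846 bp

846 bp


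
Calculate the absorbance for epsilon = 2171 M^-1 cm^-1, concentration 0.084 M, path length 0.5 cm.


A = epsilon * c * l
A = 2171 * 0.084 * 0.5
A = 91.182

91.182


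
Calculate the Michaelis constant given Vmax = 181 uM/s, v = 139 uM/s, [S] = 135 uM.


Km = [S] * (Vmax - v) / v
Km = 135 * (181 - 139) / 139
Km = 40.7914 uM

40.7914 uM


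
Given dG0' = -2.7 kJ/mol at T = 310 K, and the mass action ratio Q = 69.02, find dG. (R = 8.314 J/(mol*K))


dG = dG0' + RT * ln(Q) / 1000
dG = -2.7 + 8.314 * 310 * ln(69.02) / 1000
dG = 8.2135 kJ/mol

8.2135 kJ/mol


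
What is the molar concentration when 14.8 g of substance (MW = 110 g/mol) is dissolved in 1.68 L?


C = (mass / MW) / volume
C = (14.8 / 110) / 1.68
C = 0.0801 M

0.0801 M


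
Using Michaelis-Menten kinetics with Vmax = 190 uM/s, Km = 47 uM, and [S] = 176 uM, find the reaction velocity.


v = Vmax * [S] / (Km + [S])
v = 190 * 176 / (47 + 176)
v = 149.9552 uM/s

149.9552 uM/s


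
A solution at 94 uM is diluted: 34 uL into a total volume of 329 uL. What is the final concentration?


C2 = C1 * V1 / V2
C2 = 94 * 34 / 329
C2 = 9.7143 uM

9.7143 uM


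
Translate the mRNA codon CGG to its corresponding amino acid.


Standard genetic code lookup.
Codon CGG -> Arg

Arg


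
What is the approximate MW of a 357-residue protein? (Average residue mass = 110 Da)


MW = n_residues * 110 Da
MW = 357 * 110
MW = 39270 Da

39270 Da


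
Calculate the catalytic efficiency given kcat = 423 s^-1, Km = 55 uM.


Catalytic efficiency = kcat / Km
= 423 / 55
= 7.6909 uM^-1*s^-1

7.6909 uM^-1*s^-1


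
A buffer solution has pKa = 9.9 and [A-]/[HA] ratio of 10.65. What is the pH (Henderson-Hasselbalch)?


pH = pKa + log10([A-]/[HA])
pH = 9.9 + log10(10.65)
pH = 10.9273

10.9273


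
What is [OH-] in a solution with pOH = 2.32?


[OH-] = 10^(-pOH)
[OH-] = 10^(-2.32)
[OH-] = 0.0048 M

0.0048 M


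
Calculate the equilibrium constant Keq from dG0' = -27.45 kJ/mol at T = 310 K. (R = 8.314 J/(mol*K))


Keq = exp(-dG0 * 1000 / (R * T))
Keq = exp(-(-27.45) * 1000 / (8.314 * 310))
Keq = 42214.3567

42214.3567


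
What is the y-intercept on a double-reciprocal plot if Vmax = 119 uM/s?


y-intercept = 1/Vmax
= 1/119
= 0.0084 s/uM

0.0084 s/uM


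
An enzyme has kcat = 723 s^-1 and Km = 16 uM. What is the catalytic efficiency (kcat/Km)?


Catalytic efficiency = kcat / Km
= 723 / 16
= 45.1875 uM^-1*s^-1

45.1875 uM^-1*s^-1


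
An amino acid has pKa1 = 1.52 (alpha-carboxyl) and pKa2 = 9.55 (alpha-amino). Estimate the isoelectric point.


pI = (pKa1 + pKa2) / 2
pI = (1.52 + 9.55) / 2
pI = 5.535

5.535


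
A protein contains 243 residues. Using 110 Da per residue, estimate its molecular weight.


MW = n_residues * 110 Da
MW = 243 * 110
MW = 26730 Da

26730 Da


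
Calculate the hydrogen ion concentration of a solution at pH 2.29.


[H+] = 10^(-pH)
[H+] = 10^(-2.29)
[H+] = 0.0051 M

0.0051 M


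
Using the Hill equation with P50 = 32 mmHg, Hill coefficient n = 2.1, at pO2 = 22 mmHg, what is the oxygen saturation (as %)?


Y = pO2^n / (P50^n + pO2^n)
Y = 22^2.1 / (32^2.1 + 22^2.1)
Y = 31.28%

31.28%


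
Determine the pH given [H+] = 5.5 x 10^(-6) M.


pH = -log10([H+])
pH = -log10(5.5 x 10^(-6))
pH = 5.2596

5.2596


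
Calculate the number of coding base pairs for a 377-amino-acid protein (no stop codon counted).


Each amino acid = 1 codon = 3 bp
bp = 377 * 3 = 1131 bp

1131 bp


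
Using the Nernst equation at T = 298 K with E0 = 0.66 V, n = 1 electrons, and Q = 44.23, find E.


E = E0 - (RT/nF) * ln(Q)
E = 0.66 - (8.314 * 298 / (1 * 96485)) * ln(44.23)
E = 0.5627 V

0.5627 V


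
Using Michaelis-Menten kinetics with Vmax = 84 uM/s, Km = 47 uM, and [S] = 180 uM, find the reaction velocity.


v = Vmax * [S] / (Km + [S])
v = 84 * 180 / (47 + 180)
v = 66.6079 uM/s

66.6079 uM/s


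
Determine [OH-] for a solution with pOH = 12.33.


[OH-] = 10^(-pOH)
[OH-] = 10^(-12.33)
[OH-] = 4.677e-13 M

4.677e-13 M


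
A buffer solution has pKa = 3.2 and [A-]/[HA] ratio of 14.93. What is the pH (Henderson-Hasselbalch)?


pH = pKa + log10([A-]/[HA])
pH = 3.2 + log10(14.93)
pH = 4.3741

4.3741


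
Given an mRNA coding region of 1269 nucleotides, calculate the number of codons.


codons = nucleotides / 3
codons = 1269 / 3 = 423

423


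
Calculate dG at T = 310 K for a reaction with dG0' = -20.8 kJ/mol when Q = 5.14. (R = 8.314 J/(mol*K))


dG = dG0' + RT * ln(Q) / 1000
dG = -20.8 + 8.314 * 310 * ln(5.14) / 1000
dG = -16.5808 kJ/mol

-16.5808 kJ/mol


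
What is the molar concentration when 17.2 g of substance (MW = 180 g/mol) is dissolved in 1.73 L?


C = (mass / MW) / volume
C = (17.2 / 180) / 1.73
C = 0.0552 M

0.0552 M


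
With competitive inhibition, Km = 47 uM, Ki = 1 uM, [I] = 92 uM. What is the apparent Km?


Km_app = Km * (1 + [I]/Ki)
Km_app = 47 * (1 + 92/1)
Km_app = 4371.0 uM

4371.0 uM


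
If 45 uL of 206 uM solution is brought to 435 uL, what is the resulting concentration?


C2 = C1 * V1 / V2
C2 = 206 * 45 / 435
C2 = 21.3103 uM

21.3103 uM


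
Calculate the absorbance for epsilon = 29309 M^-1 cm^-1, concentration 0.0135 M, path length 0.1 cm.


A = epsilon * c * l
A = 29309 * 0.0135 * 0.1
A = 39.5671

39.5671


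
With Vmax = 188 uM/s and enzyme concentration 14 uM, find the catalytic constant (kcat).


kcat = Vmax / [E]t
kcat = 188 / 14
kcat = 13.4286 s^-1

13.4286 s^-1


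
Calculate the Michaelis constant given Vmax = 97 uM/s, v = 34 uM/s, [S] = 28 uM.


Km = [S] * (Vmax - v) / v
Km = 28 * (97 - 34) / 34
Km = 51.8824 uM

51.8824 uM


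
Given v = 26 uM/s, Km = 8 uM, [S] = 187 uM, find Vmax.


Vmax = v * (Km + [S]) / [S]
Vmax = 26 * (8 + 187) / 187
Vmax = 27.1123 uM/s

27.1123 uM/s


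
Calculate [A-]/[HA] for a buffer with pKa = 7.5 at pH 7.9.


[A-]/[HA] = 10^(pH - pKa)
= 10^(7.9 - 7.5)
= 2.5119

2.5119


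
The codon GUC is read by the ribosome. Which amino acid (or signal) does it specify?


Standard genetic code lookup.
Codon GUC -> Val

Val


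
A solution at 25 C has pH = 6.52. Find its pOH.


pOH = 14 - pH
pOH = 14 - 6.52
pOH = 7.48

7.48


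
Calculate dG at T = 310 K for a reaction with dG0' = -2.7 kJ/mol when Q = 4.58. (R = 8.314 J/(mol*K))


dG = dG0' + RT * ln(Q) / 1000
dG = -2.7 + 8.314 * 310 * ln(4.58) / 1000
dG = 1.2219 kJ/mol

1.2219 kJ/mol


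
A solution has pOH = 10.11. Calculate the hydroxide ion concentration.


[OH-] = 10^(-pOH)
[OH-] = 10^(-10.11)
[OH-] = 7.762e-11 M

7.762e-11 M


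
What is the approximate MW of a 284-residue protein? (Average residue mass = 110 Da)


MW = n_residues * 110 Da
MW = 284 * 110
MW = 31240 Da

31240 Da


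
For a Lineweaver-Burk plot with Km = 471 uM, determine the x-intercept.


x-intercept = -1/Km
= -1/471
= -0.0021 1/uM

-0.0021 1/uM


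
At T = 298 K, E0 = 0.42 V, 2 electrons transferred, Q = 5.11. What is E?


E = E0 - (RT/nF) * ln(Q)
E = 0.42 - (8.314 * 298 / (2 * 96485)) * ln(5.11)
E = 0.3991 V

0.3991 V


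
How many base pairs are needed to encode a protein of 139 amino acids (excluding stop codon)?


Each amino acid = 1 codon = 3 bp
bp = 139 * 3 = 417 bp

417 bp


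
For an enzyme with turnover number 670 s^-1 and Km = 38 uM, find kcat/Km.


Catalytic efficiency = kcat / Km
= 670 / 38
= 17.6316 uM^-1*s^-1

17.6316 uM^-1*s^-1


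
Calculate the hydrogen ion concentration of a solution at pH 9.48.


[H+] = 10^(-pH)
[H+] = 10^(-9.48)
[H+] = 3.311e-10 M

3.311e-10 M


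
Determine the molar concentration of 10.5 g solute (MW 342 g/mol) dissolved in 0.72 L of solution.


C = (mass / MW) / volume
C = (10.5 / 342) / 0.72
C = 0.0426 M

0.0426 M


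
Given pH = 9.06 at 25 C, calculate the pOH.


pOH = 14 - pH
pOH = 14 - 9.06
pOH = 4.94

4.94


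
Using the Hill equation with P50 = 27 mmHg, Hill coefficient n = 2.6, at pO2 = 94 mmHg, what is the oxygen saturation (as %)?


Y = pO2^n / (P50^n + pO2^n)
Y = 94^2.6 / (27^2.6 + 94^2.6)
Y = 96.24%

96.24%


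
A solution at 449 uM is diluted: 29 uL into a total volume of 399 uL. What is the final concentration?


C2 = C1 * V1 / V2
C2 = 449 * 29 / 399
C2 = 32.6341 uM

32.6341 uM


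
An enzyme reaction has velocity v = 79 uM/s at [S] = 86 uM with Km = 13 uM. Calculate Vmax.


Vmax = v * (Km + [S]) / [S]
Vmax = 79 * (13 + 86) / 86
Vmax = 90.9419 uM/s

90.9419 uM/s


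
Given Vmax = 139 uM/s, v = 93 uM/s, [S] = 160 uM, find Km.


Km = [S] * (Vmax - v) / v
Km = 160 * (139 - 93) / 93
Km = 79.1398 uM

79.1398 uM


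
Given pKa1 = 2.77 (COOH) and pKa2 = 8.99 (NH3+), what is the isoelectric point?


pI = (pKa1 + pKa2) / 2
pI = (2.77 + 8.99) / 2
pI = 5.88

5.88


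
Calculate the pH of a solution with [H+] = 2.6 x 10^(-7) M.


pH = -log10([H+])
pH = -log10(2.6 x 10^(-7))
pH = 6.585

6.585


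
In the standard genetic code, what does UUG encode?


Standard genetic code lookup.
Codon UUG -> Leu

Leu


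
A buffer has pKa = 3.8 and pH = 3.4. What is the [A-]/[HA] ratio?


[A-]/[HA] = 10^(pH - pKa)
= 10^(3.4 - 3.8)
= 0.3981

0.3981


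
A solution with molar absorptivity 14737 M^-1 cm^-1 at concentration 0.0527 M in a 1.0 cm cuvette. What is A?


A = epsilon * c * l
A = 14737 * 0.0527 * 1.0
A = 776.6399

776.6399


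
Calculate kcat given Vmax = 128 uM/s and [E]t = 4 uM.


kcat = Vmax / [E]t
kcat = 128 / 4
kcat = 32.0 s^-1

32.0 s^-1


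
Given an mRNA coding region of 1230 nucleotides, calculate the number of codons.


codons = nucleotides / 3
codons = 1230 / 3 = 410

410


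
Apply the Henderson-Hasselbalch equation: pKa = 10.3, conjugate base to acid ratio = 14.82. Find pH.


pH = pKa + log10([A-]/[HA])
pH = 10.3 + log10(14.82)
pH = 11.4708

11.4708


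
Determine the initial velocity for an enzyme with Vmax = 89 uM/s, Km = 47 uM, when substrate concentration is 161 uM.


v = Vmax * [S] / (Km + [S])
v = 89 * 161 / (47 + 161)
v = 68.8894 uM/s

68.8894 uM/s


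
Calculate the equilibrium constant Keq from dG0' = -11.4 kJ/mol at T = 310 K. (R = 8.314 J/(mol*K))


Keq = exp(-dG0 * 1000 / (R * T))
Keq = exp(-(-11.4) * 1000 / (8.314 * 310))
Keq = 83.3597

83.3597


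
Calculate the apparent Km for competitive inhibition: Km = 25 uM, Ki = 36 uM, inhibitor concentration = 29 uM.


Km_app = Km * (1 + [I]/Ki)
Km_app = 25 * (1 + 29/36)
Km_app = 45.1389 uM

45.1389 uM


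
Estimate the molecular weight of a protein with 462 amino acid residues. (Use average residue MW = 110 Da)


MW = n_residues * 110 Da
MW = 462 * 110
MW = 50820 Da

50820 Da


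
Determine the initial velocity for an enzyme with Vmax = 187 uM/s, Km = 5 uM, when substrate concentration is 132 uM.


v = Vmax * [S] / (Km + [S])
v = 187 * 132 / (5 + 132)
v = 180.1752 uM/s

180.1752 uM/s


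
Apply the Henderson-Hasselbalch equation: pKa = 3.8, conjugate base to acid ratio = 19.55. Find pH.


pH = pKa + log10([A-]/[HA])
pH = 3.8 + log10(19.55)
pH = 5.0911

5.0911


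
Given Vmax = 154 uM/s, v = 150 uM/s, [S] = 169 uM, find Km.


Km = [S] * (Vmax - v) / v
Km = 169 * (154 - 150) / 150
Km = 4.5067 uM

4.5067 uM


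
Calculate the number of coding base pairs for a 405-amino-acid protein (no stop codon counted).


Each amino acid = 1 codon = 3 bp
bp = 405 * 3 = 1215 bp

1215 bp


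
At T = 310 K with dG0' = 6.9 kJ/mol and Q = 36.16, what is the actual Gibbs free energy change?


dG = dG0' + RT * ln(Q) / 1000
dG = 6.9 + 8.314 * 310 * ln(36.16) / 1000
dG = 16.1474 kJ/mol

16.1474 kJ/mol


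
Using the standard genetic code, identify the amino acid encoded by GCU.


Standard genetic code lookup.
Codon GCU -> Ala

Ala


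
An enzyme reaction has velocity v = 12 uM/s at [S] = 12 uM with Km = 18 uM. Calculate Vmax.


Vmax = v * (Km + [S]) / [S]
Vmax = 12 * (18 + 12) / 12
Vmax = 30.0 uM/s

30.0 uM/s


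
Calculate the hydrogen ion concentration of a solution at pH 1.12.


[H+] = 10^(-pH)
[H+] = 10^(-1.12)
[H+] = 0.0759 M

0.0759 M


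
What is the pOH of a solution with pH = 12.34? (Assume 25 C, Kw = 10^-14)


pOH = 14 - pH
pOH = 14 - 12.34
pOH = 1.66

1.66


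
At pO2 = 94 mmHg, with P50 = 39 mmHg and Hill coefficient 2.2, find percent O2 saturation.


Y = pO2^n / (P50^n + pO2^n)
Y = 94^2.2 / (39^2.2 + 94^2.2)
Y = 87.38%

87.38%


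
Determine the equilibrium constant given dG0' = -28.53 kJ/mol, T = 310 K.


Keq = exp(-dG0 * 1000 / (R * T))
Keq = exp(-(-28.53) * 1000 / (8.314 * 310))
Keq = 64186.7659

64186.7659


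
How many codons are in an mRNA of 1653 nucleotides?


codons = nucleotides / 3
codons = 1653 / 3 = 551

551


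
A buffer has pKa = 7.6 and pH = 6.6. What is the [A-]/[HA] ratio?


[A-]/[HA] = 10^(pH - pKa)
= 10^(6.6 - 7.6)
= 0.1

0.1


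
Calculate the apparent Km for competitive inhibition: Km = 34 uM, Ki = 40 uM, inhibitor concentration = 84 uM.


Km_app = Km * (1 + [I]/Ki)
Km_app = 34 * (1 + 84/40)
Km_app = 105.4 uM

105.4 uM


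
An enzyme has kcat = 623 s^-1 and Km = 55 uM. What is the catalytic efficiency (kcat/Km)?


Catalytic efficiency = kcat / Km
= 623 / 55
= 11.3273 uM^-1*s^-1

11.3273 uM^-1*s^-1


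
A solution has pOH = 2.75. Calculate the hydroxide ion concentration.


[OH-] = 10^(-pOH)
[OH-] = 10^(-2.75)
[OH-] = 0.0018 M

0.0018 M


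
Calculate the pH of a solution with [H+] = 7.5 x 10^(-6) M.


pH = -log10([H+])
pH = -log10(7.5 x 10^(-6))
pH = 5.1249

5.1249


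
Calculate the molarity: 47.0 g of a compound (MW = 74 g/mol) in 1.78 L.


C = (mass / MW) / volume
C = (47.0 / 74) / 1.78
C = 0.3568 M

0.3568 M


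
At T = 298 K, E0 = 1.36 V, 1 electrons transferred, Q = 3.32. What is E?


E = E0 - (RT/nF) * ln(Q)
E = 1.36 - (8.314 * 298 / (1 * 96485)) * ln(3.32)
E = 1.3292 V

1.3292 V


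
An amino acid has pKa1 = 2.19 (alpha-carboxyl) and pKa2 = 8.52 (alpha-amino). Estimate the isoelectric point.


pI = (pKa1 + pKa2) / 2
pI = (2.19 + 8.52) / 2
pI = 5.355

5.355


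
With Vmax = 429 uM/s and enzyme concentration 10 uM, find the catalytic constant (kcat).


kcat = Vmax / [E]t
kcat = 429 / 10
kcat = 42.9 s^-1

42.9 s^-1


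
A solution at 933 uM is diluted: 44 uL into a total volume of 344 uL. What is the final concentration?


C2 = C1 * V1 / V2
C2 = 933 * 44 / 344
C2 = 119.3372 uM

119.3372 uM


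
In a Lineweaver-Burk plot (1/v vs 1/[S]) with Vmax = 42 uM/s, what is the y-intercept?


y-intercept = 1/Vmax
= 1/42
= 0.0238 s/uM

0.0238 s/uM


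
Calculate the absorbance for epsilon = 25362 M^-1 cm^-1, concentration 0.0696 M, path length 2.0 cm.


A = epsilon * c * l
A = 25362 * 0.0696 * 2.0
A = 3530.3904

3530.3904


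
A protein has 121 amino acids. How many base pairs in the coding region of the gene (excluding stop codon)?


Each amino acid = 1 codon = 3 bp
bp = 121 * 3 = 363 bp

363 bp


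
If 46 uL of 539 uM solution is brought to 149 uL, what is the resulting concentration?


C2 = C1 * V1 / V2
C2 = 539 * 46 / 149
C2 = 166.4027 uM

166.4027 uM


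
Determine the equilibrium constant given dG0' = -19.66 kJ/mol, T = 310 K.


Keq = exp(-dG0 * 1000 / (R * T))
Keq = exp(-(-19.66) * 1000 / (8.314 * 310))
Keq = 2054.9763

2054.9763


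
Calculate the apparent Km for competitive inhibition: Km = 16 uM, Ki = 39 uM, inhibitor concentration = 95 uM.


Km_app = Km * (1 + [I]/Ki)
Km_app = 16 * (1 + 95/39)
Km_app = 54.9744 uM

54.9744 uM


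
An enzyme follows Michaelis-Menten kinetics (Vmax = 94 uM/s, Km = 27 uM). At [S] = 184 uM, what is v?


v = Vmax * [S] / (Km + [S])
v = 94 * 184 / (27 + 184)
v = 81.9716 uM/s

81.9716 uM/s


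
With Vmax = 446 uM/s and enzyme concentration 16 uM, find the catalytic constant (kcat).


kcat = Vmax / [E]t
kcat = 446 / 16
kcat = 27.875 s^-1

27.875 s^-1


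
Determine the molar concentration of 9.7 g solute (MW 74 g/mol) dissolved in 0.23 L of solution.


C = (mass / MW) / volume
C = (9.7 / 74) / 0.23
C = 0.5699 M

0.5699 M


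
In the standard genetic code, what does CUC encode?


Standard genetic code lookup.
Codon CUC -> Leu

Leu


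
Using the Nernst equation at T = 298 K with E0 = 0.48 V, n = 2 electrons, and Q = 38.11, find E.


E = E0 - (RT/nF) * ln(Q)
E = 0.48 - (8.314 * 298 / (2 * 96485)) * ln(38.11)
E = 0.4333 V

0.4333 V


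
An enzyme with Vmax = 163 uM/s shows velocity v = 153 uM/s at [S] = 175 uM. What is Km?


Km = [S] * (Vmax - v) / v
Km = 175 * (163 - 153) / 153
Km = 11.4379 uM

11.4379 uM


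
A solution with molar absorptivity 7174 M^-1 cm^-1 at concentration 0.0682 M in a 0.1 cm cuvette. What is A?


A = epsilon * c * l
A = 7174 * 0.0682 * 0.1
A = 48.9267

48.9267


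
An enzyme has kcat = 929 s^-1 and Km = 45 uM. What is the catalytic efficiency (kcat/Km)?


Catalytic efficiency = kcat / Km
= 929 / 45
= 20.6444 uM^-1*s^-1

20.6444 uM^-1*s^-1


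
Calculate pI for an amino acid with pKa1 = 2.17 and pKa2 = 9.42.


pI = (pKa1 + pKa2) / 2
pI = (2.17 + 9.42) / 2
pI = 5.795

5.795


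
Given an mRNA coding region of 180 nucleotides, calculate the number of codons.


codons = nucleotides / 3
codons = 180 / 3 = 60

60


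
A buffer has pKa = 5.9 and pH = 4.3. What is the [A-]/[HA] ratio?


[A-]/[HA] = 10^(pH - pKa)
= 10^(4.3 - 5.9)
= 0.0251

0.0251


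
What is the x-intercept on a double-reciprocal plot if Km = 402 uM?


x-intercept = -1/Km
= -1/402
= -0.0025 1/uM

-0.0025 1/uM


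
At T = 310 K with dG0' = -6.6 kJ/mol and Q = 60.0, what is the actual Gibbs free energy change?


dG = dG0' + RT * ln(Q) / 1000
dG = -6.6 + 8.314 * 310 * ln(60.0) / 1000
dG = 3.9525 kJ/mol

3.9525 kJ/mol


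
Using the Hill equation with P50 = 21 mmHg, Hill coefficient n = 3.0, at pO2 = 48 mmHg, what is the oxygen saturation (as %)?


Y = pO2^n / (P50^n + pO2^n)
Y = 48^3.0 / (21^3.0 + 48^3.0)
Y = 92.27%

92.27%


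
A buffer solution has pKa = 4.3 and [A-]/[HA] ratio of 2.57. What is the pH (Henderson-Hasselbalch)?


pH = pKa + log10([A-]/[HA])
pH = 4.3 + log10(2.57)
pH = 4.7099

4.7099


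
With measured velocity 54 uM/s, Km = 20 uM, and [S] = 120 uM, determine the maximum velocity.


Vmax = v * (Km + [S]) / [S]
Vmax = 54 * (20 + 120) / 120
Vmax = 63.0 uM/s

63.0 uM/s


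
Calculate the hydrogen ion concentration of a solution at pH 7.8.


[H+] = 10^(-pH)
[H+] = 10^(-7.8)
[H+] = 1.585e-08 M

1.585e-08 M


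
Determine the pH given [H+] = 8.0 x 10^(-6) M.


pH = -log10([H+])
pH = -log10(8.0 x 10^(-6))
pH = 5.0969

5.0969


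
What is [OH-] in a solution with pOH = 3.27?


[OH-] = 10^(-pOH)
[OH-] = 10^(-3.27)
[OH-] = 5.370e-04 M

5.370e-04 M


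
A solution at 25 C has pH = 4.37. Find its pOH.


pOH = 14 - pH
pOH = 14 - 4.37
pOH = 9.63

9.63


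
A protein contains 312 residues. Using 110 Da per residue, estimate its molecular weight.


MW = n_residues * 110 Da
MW = 312 * 110
MW = 34320 Da

34320 Da


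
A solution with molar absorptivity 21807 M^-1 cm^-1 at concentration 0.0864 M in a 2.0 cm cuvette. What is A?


A = epsilon * c * l
A = 21807 * 0.0864 * 2.0
A = 3768.2496

3768.2496


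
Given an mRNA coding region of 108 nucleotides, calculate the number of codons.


codons = nucleotides / 3
codons = 108 / 3 = 36

36


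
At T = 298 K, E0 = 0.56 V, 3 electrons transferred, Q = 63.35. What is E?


E = E0 - (RT/nF) * ln(Q)
E = 0.56 - (8.314 * 298 / (3 * 96485)) * ln(63.35)
E = 0.5245 V

0.5245 V


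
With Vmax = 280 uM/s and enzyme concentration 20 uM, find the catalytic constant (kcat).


kcat = Vmax / [E]t
kcat = 280 / 20
kcat = 14.0 s^-1

14.0 s^-1


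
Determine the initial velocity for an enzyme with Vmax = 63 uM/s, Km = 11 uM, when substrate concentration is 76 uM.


v = Vmax * [S] / (Km + [S])
v = 63 * 76 / (11 + 76)
v = 55.0345 uM/s

55.0345 uM/s


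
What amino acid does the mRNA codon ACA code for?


Standard genetic code lookup.
Codon ACA -> Thr

Thr


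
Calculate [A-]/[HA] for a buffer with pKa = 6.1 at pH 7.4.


[A-]/[HA] = 10^(pH - pKa)
= 10^(7.4 - 6.1)
= 19.9526

19.9526


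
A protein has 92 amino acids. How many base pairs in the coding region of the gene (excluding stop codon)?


Each amino acid = 1 codon = 3 bp
bp = 92 * 3 = 276 bp

276 bp


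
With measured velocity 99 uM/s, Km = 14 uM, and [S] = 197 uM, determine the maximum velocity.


Vmax = v * (Km + [S]) / [S]
Vmax = 99 * (14 + 197) / 197
Vmax = 106.0355 uM/s

106.0355 uM/s


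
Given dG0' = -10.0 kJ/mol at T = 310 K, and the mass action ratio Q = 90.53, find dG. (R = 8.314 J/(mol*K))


dG = dG0' + RT * ln(Q) / 1000
dG = -10.0 + 8.314 * 310 * ln(90.53) / 1000
dG = 1.6127 kJ/mol

1.6127 kJ/mol


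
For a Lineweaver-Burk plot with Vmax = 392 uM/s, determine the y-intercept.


y-intercept = 1/Vmax
= 1/392
= 0.0026 s/uM

0.0026 s/uM


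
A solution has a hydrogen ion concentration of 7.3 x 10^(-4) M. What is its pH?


pH = -log10([H+])
pH = -log10(7.3 x 10^(-4))
pH = 3.1367

3.1367


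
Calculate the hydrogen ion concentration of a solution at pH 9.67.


[H+] = 10^(-pH)
[H+] = 10^(-9.67)
[H+] = 2.138e-10 M

2.138e-10 M


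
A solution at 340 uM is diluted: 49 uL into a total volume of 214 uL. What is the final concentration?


C2 = C1 * V1 / V2
C2 = 340 * 49 / 214
C2 = 77.8505 uM

77.8505 uM


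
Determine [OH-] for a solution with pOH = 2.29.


[OH-] = 10^(-pOH)
[OH-] = 10^(-2.29)
[OH-] = 0.0051 M

0.0051 M


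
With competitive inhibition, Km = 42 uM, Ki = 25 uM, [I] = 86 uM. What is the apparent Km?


Km_app = Km * (1 + [I]/Ki)
Km_app = 42 * (1 + 86/25)
Km_app = 186.48 uM

186.48 uM


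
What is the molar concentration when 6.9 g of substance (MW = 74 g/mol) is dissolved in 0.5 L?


C = (mass / MW) / volume
C = (6.9 / 74) / 0.5
C = 0.1865 M

0.1865 M


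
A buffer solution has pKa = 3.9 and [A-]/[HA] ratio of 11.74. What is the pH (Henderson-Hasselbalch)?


pH = pKa + log10([A-]/[HA])
pH = 3.9 + log10(11.74)
pH = 4.9697

4.9697


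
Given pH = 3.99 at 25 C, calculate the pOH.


pOH = 14 - pH
pOH = 14 - 3.99
pOH = 10.01

10.01


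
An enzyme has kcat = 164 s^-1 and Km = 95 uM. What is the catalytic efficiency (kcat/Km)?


Catalytic efficiency = kcat / Km
= 164 / 95
= 1.7263 uM^-1*s^-1

1.7263 uM^-1*s^-1


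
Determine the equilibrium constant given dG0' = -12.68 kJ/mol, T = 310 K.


Keq = exp(-dG0 * 1000 / (R * T))
Keq = exp(-(-12.68) * 1000 / (8.314 * 310))
Keq = 136.9754

136.9754


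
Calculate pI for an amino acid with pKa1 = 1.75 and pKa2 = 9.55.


pI = (pKa1 + pKa2) / 2
pI = (1.75 + 9.55) / 2
pI = 5.65

5.65


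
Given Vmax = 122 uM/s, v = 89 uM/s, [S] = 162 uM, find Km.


Km = [S] * (Vmax - v) / v
Km = 162 * (122 - 89) / 89
Km = 60.0674 uM

60.0674 uM


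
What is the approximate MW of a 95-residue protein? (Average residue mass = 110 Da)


MW = n_residues * 110 Da
MW = 95 * 110
MW = 10450 Da

10450 Da


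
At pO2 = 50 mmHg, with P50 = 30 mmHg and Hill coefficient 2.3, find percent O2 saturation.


Y = pO2^n / (P50^n + pO2^n)
Y = 50^2.3 / (30^2.3 + 50^2.3)
Y = 76.4%

76.4%


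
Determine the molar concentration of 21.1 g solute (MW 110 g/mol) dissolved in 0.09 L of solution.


C = (mass / MW) / volume
C = (21.1 / 110) / 0.09
C = 2.1313 M

2.1313 M


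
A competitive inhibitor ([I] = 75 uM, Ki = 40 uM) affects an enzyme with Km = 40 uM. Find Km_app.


Km_app = Km * (1 + [I]/Ki)
Km_app = 40 * (1 + 75/40)
Km_app = 115.0 uM

115.0 uM


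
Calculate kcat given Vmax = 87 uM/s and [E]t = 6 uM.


kcat = Vmax / [E]t
kcat = 87 / 6
kcat = 14.5 s^-1

14.5 s^-1


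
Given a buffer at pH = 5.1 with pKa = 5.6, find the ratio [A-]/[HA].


[A-]/[HA] = 10^(pH - pKa)
= 10^(5.1 - 5.6)
= 0.3162

0.3162


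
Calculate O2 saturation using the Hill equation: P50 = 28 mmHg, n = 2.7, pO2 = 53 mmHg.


Y = pO2^n / (P50^n + pO2^n)
Y = 53^2.7 / (28^2.7 + 53^2.7)
Y = 84.85%

84.85%


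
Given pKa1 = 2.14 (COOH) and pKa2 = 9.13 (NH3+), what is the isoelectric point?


pI = (pKa1 + pKa2) / 2
pI = (2.14 + 9.13) / 2
pI = 5.635

5.635


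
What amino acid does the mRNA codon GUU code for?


Standard genetic code lookup.
Codon GUU -> Val

Val


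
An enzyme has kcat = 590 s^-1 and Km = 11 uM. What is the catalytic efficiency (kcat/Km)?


Catalytic efficiency = kcat / Km
= 590 / 11
= 53.6364 uM^-1*s^-1

53.6364 uM^-1*s^-1
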